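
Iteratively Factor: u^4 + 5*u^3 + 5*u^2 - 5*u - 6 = (u + 2)*(u^3 + 3*u^2 - u - 3) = (u + 1)*(u + 2)*(u^2 + 2*u - 3) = (u + 1)*(u + 2)*(u + 3)*(u - 1)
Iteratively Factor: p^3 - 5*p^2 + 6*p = (p - 2)*(p^2 - 3*p) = p*(p - 2)*(p - 3)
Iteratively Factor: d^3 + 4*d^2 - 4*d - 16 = (d + 2)*(d^2 + 2*d - 8) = (d - 2)*(d + 2)*(d + 4)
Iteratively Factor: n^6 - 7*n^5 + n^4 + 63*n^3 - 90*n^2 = (n + 3)*(n^5 - 10*n^4 + 31*n^3 - 30*n^2) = (n - 3)*(n + 3)*(n^4 - 7*n^3 + 10*n^2) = n*(n - 3)*(n + 3)*(n^3 - 7*n^2 + 10*n) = n*(n - 3)*(n - 2)*(n + 3)*(n^2 - 5*n) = n^2*(n - 3)*(n - 2)*(n + 3)*(n - 5)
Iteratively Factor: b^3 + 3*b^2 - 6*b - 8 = (b + 1)*(b^2 + 2*b - 8) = (b + 1)*(b + 4)*(b - 2)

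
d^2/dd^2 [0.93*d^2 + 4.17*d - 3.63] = 1.86000000000000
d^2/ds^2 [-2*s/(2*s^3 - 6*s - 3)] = 24*(6*s*(s^2 - 1)^2 + (2*s^2 - 1)*(-2*s^3 + 6*s + 3))/(-2*s^3 + 6*s + 3)^3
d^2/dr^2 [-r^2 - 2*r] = -2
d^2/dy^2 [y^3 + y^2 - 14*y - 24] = 6*y + 2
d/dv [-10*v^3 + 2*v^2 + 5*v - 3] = -30*v^2 + 4*v + 5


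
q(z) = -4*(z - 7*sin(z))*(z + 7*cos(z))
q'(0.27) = 155.74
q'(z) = -4*(1 - 7*sin(z))*(z - 7*sin(z)) - 4*(1 - 7*cos(z))*(z + 7*cos(z)) = 28*sqrt(2)*z*sin(z + pi/4) - 8*z + 196*cos(2*z) - 28*sqrt(2)*cos(z + pi/4)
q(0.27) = 44.82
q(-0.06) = -9.97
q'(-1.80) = -121.74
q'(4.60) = -394.99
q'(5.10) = -295.53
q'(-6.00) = -13.92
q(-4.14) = -318.03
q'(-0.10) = 159.73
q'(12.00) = 51.73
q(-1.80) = 68.04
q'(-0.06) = 163.87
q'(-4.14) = -43.83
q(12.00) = -1128.57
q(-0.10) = -16.44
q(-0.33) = -48.79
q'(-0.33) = 116.17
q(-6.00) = 22.95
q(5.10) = -358.81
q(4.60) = -176.34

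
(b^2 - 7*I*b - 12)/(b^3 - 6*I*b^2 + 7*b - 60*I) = (b - 3*I)/(b^2 - 2*I*b + 15)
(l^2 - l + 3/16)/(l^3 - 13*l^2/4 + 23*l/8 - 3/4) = (4*l - 1)/(2*(2*l^2 - 5*l + 2))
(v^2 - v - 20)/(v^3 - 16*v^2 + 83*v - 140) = (v + 4)/(v^2 - 11*v + 28)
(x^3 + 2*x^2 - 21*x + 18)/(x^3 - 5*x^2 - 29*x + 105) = (x^2 + 5*x - 6)/(x^2 - 2*x - 35)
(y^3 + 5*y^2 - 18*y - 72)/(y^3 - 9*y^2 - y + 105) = (y^2 + 2*y - 24)/(y^2 - 12*y + 35)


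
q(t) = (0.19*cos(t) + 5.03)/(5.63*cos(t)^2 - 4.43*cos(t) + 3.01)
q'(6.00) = -0.58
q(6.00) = 1.32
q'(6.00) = -0.58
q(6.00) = 1.32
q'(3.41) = 0.13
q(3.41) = 0.39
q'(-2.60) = 0.30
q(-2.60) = 0.44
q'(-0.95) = -1.56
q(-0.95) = 2.20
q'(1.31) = -1.57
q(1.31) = 2.27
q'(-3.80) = -0.41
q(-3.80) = 0.49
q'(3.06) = -0.04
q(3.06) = 0.37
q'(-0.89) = -1.71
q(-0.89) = 2.10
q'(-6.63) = -0.73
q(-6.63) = 1.36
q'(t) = (11.26*sin(t)*cos(t) - 4.43*sin(t))*(0.19*cos(t) + 5.03)/(5.63*cos(t)^2 - 4.43*cos(t) + 3.01)^2 - 0.19*sin(t)/(5.63*cos(t)^2 - 4.43*cos(t) + 3.01)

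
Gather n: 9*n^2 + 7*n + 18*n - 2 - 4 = 9*n^2 + 25*n - 6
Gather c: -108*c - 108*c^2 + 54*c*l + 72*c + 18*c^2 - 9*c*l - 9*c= -90*c^2 + c*(45*l - 45)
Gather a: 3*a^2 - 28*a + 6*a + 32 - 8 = 3*a^2 - 22*a + 24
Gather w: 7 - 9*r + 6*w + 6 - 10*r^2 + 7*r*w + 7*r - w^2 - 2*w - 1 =-10*r^2 - 2*r - w^2 + w*(7*r + 4) + 12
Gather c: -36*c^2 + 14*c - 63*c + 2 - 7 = -36*c^2 - 49*c - 5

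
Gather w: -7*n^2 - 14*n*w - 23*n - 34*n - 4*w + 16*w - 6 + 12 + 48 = -7*n^2 - 57*n + w*(12 - 14*n) + 54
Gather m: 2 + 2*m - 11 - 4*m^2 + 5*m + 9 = -4*m^2 + 7*m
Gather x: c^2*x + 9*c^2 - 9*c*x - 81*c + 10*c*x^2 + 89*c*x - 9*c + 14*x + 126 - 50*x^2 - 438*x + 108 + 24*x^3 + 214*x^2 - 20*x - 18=9*c^2 - 90*c + 24*x^3 + x^2*(10*c + 164) + x*(c^2 + 80*c - 444) + 216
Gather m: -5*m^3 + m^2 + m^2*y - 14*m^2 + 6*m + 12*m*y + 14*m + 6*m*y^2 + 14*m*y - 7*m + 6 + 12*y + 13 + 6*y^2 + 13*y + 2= -5*m^3 + m^2*(y - 13) + m*(6*y^2 + 26*y + 13) + 6*y^2 + 25*y + 21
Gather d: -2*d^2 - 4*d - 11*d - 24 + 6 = -2*d^2 - 15*d - 18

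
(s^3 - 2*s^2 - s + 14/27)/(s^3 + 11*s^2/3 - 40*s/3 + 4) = (9*s^2 - 15*s - 14)/(9*(s^2 + 4*s - 12))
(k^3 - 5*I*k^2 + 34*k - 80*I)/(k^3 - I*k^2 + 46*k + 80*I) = (k - 2*I)/(k + 2*I)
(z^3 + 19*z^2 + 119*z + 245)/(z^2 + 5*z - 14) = (z^2 + 12*z + 35)/(z - 2)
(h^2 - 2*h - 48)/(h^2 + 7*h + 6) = (h - 8)/(h + 1)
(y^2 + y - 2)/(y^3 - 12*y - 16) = (y - 1)/(y^2 - 2*y - 8)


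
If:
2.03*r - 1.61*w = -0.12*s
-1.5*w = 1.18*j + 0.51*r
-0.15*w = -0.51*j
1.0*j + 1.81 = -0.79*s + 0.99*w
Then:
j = -0.01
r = 0.11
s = -2.32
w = -0.03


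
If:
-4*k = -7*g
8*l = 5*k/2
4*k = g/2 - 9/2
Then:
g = -9/13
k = -63/52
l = -315/832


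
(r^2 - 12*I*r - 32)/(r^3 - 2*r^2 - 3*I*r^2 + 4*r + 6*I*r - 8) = (r - 8*I)/(r^2 + r*(-2 + I) - 2*I)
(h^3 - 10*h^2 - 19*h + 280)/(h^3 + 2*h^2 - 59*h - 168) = (h^2 - 2*h - 35)/(h^2 + 10*h + 21)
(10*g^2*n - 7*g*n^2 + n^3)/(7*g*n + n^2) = (10*g^2 - 7*g*n + n^2)/(7*g + n)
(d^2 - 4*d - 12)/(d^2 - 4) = (d - 6)/(d - 2)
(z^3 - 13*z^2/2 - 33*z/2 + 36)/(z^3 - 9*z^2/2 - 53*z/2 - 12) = (2*z - 3)/(2*z + 1)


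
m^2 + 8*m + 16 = (m + 4)^2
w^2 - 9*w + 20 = (w - 5)*(w - 4)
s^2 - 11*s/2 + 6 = (s - 4)*(s - 3/2)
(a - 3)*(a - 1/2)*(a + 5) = a^3 + 3*a^2/2 - 16*a + 15/2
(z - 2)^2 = z^2 - 4*z + 4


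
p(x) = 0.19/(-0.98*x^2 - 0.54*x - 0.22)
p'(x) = 0.19*(1.96*x + 0.54)/(-0.98*x^2 - 0.54*x - 0.22)^2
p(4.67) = -0.01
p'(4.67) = 0.00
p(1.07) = -0.10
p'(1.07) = 0.14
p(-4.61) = -0.01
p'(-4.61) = -0.00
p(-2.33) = -0.04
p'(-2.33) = -0.04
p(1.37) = -0.07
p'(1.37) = 0.08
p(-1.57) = -0.11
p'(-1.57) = -0.15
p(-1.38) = -0.14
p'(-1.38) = -0.23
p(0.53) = -0.24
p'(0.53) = 0.49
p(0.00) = -0.86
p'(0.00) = 2.12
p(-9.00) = -0.00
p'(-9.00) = -0.00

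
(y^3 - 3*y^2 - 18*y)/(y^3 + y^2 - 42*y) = (y + 3)/(y + 7)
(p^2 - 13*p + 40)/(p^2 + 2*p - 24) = (p^2 - 13*p + 40)/(p^2 + 2*p - 24)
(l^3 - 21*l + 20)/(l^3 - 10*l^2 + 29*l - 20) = (l + 5)/(l - 5)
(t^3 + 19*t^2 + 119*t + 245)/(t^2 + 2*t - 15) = (t^2 + 14*t + 49)/(t - 3)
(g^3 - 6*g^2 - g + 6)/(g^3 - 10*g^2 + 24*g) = (g^2 - 1)/(g*(g - 4))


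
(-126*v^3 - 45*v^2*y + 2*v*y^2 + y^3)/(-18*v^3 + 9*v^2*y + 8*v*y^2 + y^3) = (-7*v + y)/(-v + y)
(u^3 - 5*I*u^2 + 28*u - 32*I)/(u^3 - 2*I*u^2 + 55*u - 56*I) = (u + 4*I)/(u + 7*I)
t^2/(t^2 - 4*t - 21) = t^2/(t^2 - 4*t - 21)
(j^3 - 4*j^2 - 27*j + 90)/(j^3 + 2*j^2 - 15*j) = (j - 6)/j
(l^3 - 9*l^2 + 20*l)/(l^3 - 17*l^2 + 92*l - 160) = l/(l - 8)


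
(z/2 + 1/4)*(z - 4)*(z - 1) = z^3/2 - 9*z^2/4 + 3*z/4 + 1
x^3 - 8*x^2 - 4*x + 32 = (x - 8)*(x - 2)*(x + 2)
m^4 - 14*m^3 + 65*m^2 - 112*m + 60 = (m - 6)*(m - 5)*(m - 2)*(m - 1)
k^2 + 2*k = k*(k + 2)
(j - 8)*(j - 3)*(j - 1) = j^3 - 12*j^2 + 35*j - 24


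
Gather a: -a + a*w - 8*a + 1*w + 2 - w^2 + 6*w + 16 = a*(w - 9) - w^2 + 7*w + 18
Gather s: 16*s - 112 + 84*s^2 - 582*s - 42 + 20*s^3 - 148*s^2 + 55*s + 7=20*s^3 - 64*s^2 - 511*s - 147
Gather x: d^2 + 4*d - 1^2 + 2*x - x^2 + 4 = d^2 + 4*d - x^2 + 2*x + 3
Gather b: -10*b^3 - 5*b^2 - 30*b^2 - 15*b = -10*b^3 - 35*b^2 - 15*b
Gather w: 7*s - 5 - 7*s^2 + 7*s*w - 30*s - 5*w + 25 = -7*s^2 - 23*s + w*(7*s - 5) + 20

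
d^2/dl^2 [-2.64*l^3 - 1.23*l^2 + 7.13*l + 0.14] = -15.84*l - 2.46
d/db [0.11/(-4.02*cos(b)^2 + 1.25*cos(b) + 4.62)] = (0.1375 - 0.8844*cos(b))*sin(b)/(-4.02*cos(b)^2 + 1.25*cos(b) + 4.62)^2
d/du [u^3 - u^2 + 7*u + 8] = 3*u^2 - 2*u + 7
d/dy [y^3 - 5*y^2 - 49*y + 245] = 3*y^2 - 10*y - 49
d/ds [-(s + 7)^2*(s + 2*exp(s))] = (s + 7)*(-2*s + (s + 7)*(-2*exp(s) - 1) - 4*exp(s))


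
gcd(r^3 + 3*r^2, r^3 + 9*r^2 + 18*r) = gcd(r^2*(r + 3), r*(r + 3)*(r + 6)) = r^2 + 3*r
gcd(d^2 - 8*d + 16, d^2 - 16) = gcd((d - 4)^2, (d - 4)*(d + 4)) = d - 4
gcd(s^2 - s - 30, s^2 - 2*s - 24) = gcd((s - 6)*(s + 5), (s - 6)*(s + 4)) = s - 6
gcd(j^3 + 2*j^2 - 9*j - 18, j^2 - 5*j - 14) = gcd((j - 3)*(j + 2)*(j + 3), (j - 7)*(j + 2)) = j + 2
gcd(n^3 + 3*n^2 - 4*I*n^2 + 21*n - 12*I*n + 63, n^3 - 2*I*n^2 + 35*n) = n - 7*I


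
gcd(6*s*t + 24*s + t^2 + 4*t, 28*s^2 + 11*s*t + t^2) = 1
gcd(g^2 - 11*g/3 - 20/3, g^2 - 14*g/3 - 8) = g + 4/3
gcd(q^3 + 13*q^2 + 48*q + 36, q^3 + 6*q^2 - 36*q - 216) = q^2 + 12*q + 36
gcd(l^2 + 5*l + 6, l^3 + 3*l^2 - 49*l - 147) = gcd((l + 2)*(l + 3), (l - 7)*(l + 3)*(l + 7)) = l + 3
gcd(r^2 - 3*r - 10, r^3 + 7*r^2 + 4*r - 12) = r + 2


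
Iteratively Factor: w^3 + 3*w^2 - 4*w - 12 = (w + 3)*(w^2 - 4) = (w - 2)*(w + 3)*(w + 2)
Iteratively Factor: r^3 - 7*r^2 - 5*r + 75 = (r + 3)*(r^2 - 10*r + 25) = (r - 5)*(r + 3)*(r - 5)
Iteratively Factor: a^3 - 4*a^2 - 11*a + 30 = (a - 5)*(a^2 + a - 6) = (a - 5)*(a + 3)*(a - 2)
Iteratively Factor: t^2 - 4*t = (t)*(t - 4)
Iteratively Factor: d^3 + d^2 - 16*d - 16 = (d + 1)*(d^2 - 16) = (d - 4)*(d + 1)*(d + 4)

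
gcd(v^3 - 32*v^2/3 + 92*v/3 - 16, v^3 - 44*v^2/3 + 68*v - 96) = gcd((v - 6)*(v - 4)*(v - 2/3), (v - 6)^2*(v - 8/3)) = v - 6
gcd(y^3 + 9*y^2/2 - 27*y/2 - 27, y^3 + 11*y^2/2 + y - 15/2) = y + 3/2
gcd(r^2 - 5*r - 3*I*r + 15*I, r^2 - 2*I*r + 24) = 1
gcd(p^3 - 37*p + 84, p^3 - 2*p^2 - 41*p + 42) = 1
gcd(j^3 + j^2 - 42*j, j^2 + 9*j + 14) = j + 7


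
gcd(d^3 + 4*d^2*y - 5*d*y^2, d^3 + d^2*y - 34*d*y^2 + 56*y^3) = 1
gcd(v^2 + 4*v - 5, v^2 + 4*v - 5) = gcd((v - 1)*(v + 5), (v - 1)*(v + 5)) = v^2 + 4*v - 5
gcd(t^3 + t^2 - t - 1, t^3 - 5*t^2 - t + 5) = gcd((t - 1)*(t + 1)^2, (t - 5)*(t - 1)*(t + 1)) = t^2 - 1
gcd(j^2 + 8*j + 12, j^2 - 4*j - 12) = j + 2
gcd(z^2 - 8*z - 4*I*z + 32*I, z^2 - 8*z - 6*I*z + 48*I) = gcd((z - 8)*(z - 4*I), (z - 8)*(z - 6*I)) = z - 8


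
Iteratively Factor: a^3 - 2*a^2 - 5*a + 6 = (a - 1)*(a^2 - a - 6) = (a - 1)*(a + 2)*(a - 3)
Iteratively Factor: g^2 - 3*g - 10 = (g - 5)*(g + 2)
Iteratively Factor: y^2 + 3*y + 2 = (y + 1)*(y + 2)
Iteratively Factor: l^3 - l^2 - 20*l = (l + 4)*(l^2 - 5*l) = l*(l + 4)*(l - 5)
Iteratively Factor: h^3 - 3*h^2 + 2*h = (h - 1)*(h^2 - 2*h) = h*(h - 1)*(h - 2)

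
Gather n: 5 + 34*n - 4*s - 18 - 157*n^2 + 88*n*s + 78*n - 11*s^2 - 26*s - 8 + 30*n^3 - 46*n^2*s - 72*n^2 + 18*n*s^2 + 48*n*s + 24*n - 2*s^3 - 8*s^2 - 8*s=30*n^3 + n^2*(-46*s - 229) + n*(18*s^2 + 136*s + 136) - 2*s^3 - 19*s^2 - 38*s - 21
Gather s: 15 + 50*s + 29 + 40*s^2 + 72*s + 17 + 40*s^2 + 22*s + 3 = 80*s^2 + 144*s + 64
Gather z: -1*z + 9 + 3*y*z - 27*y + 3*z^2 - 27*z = -27*y + 3*z^2 + z*(3*y - 28) + 9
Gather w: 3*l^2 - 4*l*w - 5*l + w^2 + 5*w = 3*l^2 - 5*l + w^2 + w*(5 - 4*l)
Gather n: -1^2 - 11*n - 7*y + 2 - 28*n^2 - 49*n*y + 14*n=-28*n^2 + n*(3 - 49*y) - 7*y + 1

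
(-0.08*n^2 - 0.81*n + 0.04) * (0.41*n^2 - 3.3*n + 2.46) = -0.0328*n^4 - 0.0681*n^3 + 2.4926*n^2 - 2.1246*n + 0.0984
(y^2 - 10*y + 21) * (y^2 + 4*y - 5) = y^4 - 6*y^3 - 24*y^2 + 134*y - 105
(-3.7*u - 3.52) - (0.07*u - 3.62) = 0.1 - 3.77*u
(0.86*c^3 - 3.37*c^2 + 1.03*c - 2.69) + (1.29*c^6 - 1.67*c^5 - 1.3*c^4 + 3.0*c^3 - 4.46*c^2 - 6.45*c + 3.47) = 1.29*c^6 - 1.67*c^5 - 1.3*c^4 + 3.86*c^3 - 7.83*c^2 - 5.42*c + 0.78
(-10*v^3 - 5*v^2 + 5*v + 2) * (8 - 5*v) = 50*v^4 - 55*v^3 - 65*v^2 + 30*v + 16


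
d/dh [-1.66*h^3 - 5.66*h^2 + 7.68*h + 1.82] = -4.98*h^2 - 11.32*h + 7.68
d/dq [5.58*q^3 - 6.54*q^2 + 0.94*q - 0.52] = 16.74*q^2 - 13.08*q + 0.94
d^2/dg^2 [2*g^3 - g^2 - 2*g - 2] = 12*g - 2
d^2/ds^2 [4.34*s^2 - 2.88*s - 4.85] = 8.68000000000000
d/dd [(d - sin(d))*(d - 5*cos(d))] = (d - sin(d))*(5*sin(d) + 1) - (d - 5*cos(d))*(cos(d) - 1)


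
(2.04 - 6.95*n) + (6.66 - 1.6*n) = 8.7 - 8.55*n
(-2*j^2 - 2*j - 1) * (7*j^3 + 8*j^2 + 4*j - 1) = -14*j^5 - 30*j^4 - 31*j^3 - 14*j^2 - 2*j + 1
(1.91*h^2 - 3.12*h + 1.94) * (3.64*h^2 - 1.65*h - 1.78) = 6.9524*h^4 - 14.5083*h^3 + 8.8098*h^2 + 2.3526*h - 3.4532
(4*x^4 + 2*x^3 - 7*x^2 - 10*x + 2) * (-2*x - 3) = -8*x^5 - 16*x^4 + 8*x^3 + 41*x^2 + 26*x - 6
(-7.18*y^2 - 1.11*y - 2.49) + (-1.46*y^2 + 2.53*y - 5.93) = -8.64*y^2 + 1.42*y - 8.42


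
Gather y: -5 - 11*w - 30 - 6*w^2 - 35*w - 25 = -6*w^2 - 46*w - 60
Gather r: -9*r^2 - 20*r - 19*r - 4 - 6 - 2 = -9*r^2 - 39*r - 12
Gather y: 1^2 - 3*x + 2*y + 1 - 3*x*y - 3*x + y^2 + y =-6*x + y^2 + y*(3 - 3*x) + 2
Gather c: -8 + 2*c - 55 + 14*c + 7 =16*c - 56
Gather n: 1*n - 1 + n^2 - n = n^2 - 1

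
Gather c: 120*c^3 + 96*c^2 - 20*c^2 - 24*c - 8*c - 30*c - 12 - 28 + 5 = 120*c^3 + 76*c^2 - 62*c - 35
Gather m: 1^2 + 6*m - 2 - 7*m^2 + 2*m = -7*m^2 + 8*m - 1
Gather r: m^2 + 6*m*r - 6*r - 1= m^2 + r*(6*m - 6) - 1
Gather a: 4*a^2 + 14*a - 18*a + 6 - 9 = 4*a^2 - 4*a - 3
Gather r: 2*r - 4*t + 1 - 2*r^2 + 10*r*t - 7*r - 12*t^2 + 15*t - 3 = -2*r^2 + r*(10*t - 5) - 12*t^2 + 11*t - 2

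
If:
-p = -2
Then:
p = 2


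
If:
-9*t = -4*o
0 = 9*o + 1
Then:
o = -1/9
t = -4/81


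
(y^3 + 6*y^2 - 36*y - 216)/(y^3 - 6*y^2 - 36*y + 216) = (y + 6)/(y - 6)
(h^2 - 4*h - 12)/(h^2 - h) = (h^2 - 4*h - 12)/(h*(h - 1))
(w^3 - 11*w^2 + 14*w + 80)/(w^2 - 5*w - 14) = (w^2 - 13*w + 40)/(w - 7)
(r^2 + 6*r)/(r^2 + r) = (r + 6)/(r + 1)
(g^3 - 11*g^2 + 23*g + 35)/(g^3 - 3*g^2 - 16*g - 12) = (g^2 - 12*g + 35)/(g^2 - 4*g - 12)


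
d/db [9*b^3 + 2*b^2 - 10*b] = 27*b^2 + 4*b - 10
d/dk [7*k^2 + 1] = 14*k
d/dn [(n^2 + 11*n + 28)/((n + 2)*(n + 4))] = -5/(n^2 + 4*n + 4)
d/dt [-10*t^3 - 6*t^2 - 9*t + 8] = -30*t^2 - 12*t - 9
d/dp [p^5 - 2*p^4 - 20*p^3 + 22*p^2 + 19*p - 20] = 5*p^4 - 8*p^3 - 60*p^2 + 44*p + 19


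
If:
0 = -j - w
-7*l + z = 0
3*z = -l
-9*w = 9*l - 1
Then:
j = -1/9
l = 0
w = 1/9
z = 0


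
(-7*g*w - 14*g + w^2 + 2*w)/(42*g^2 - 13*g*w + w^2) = (w + 2)/(-6*g + w)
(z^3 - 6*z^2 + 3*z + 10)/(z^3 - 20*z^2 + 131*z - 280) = (z^2 - z - 2)/(z^2 - 15*z + 56)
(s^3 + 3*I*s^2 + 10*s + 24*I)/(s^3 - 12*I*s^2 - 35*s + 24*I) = (s^2 + 6*I*s - 8)/(s^2 - 9*I*s - 8)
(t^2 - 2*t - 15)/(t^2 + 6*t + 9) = (t - 5)/(t + 3)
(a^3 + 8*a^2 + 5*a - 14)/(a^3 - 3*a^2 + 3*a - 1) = (a^2 + 9*a + 14)/(a^2 - 2*a + 1)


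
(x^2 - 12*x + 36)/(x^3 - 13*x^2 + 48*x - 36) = 1/(x - 1)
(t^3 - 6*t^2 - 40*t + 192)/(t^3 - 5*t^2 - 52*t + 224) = (t + 6)/(t + 7)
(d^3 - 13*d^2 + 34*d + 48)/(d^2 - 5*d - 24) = (d^2 - 5*d - 6)/(d + 3)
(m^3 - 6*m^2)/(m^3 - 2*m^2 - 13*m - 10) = m^2*(6 - m)/(-m^3 + 2*m^2 + 13*m + 10)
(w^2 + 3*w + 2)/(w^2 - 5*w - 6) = (w + 2)/(w - 6)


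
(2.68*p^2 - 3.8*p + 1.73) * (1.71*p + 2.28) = 4.5828*p^3 - 0.387599999999999*p^2 - 5.7057*p + 3.9444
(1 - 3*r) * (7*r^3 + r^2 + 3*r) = -21*r^4 + 4*r^3 - 8*r^2 + 3*r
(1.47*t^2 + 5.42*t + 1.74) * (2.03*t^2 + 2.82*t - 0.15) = 2.9841*t^4 + 15.148*t^3 + 18.5961*t^2 + 4.0938*t - 0.261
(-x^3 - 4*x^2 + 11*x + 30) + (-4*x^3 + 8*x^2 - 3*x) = -5*x^3 + 4*x^2 + 8*x + 30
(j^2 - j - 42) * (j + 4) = j^3 + 3*j^2 - 46*j - 168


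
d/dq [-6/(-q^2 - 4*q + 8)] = 12*(-q - 2)/(q^2 + 4*q - 8)^2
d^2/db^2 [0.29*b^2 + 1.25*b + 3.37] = 0.580000000000000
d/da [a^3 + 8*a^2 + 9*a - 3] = 3*a^2 + 16*a + 9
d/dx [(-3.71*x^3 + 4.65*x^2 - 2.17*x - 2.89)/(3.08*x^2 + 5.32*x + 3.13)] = (-11.4268*x^4 - 39.4744*x^3 - 3.41529999999999*x^2 + 46.9114*x + 8.5827)/(9.4864*x^4 + 32.7712*x^3 + 47.5832*x^2 + 33.3032*x + 9.7969)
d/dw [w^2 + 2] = 2*w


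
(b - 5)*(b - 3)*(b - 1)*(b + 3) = b^4 - 6*b^3 - 4*b^2 + 54*b - 45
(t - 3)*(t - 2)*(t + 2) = t^3 - 3*t^2 - 4*t + 12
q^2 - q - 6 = (q - 3)*(q + 2)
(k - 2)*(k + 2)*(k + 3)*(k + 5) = k^4 + 8*k^3 + 11*k^2 - 32*k - 60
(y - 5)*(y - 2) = y^2 - 7*y + 10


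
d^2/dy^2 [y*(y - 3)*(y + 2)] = 6*y - 2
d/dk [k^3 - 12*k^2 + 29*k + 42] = 3*k^2 - 24*k + 29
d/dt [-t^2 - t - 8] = -2*t - 1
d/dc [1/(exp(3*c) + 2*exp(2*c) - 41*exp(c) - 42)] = (-3*exp(2*c) - 4*exp(c) + 41)*exp(c)/(exp(3*c) + 2*exp(2*c) - 41*exp(c) - 42)^2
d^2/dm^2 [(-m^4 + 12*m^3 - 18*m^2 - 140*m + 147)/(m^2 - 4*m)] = 2*(-m^6 + 12*m^5 - 48*m^4 - 20*m^3 + 441*m^2 - 1764*m + 2352)/(m^3*(m^3 - 12*m^2 + 48*m - 64))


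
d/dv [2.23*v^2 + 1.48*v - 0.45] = 4.46*v + 1.48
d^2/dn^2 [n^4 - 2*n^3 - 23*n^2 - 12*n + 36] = 12*n^2 - 12*n - 46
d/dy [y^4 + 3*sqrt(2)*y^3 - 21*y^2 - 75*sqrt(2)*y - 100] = 4*y^3 + 9*sqrt(2)*y^2 - 42*y - 75*sqrt(2)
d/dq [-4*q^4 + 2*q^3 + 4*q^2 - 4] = 2*q*(-8*q^2 + 3*q + 4)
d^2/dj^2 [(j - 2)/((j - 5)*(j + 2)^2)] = 6*(j^3 - 9*j^2 + 43*j - 66)/(j^7 - 7*j^6 - 21*j^5 + 147*j^4 + 336*j^3 - 840*j^2 - 2800*j - 2000)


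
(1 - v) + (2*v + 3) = v + 4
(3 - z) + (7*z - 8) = 6*z - 5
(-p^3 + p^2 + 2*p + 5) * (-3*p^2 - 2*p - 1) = 3*p^5 - p^4 - 7*p^3 - 20*p^2 - 12*p - 5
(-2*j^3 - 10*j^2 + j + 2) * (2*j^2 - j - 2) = -4*j^5 - 18*j^4 + 16*j^3 + 23*j^2 - 4*j - 4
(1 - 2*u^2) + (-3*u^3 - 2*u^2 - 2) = -3*u^3 - 4*u^2 - 1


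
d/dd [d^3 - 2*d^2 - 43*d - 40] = 3*d^2 - 4*d - 43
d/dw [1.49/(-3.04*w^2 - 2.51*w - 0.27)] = (9.0592*w + 3.7399)/(3.04*w^2 + 2.51*w + 0.27)^2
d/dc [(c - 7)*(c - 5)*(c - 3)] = 3*c^2 - 30*c + 71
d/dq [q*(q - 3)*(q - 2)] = 3*q^2 - 10*q + 6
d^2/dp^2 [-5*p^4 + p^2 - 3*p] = 2 - 60*p^2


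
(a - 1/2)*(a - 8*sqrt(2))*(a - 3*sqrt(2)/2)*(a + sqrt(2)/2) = a^4 - 9*sqrt(2)*a^3 - a^3/2 + 9*sqrt(2)*a^2/2 + 29*a^2/2 - 29*a/4 + 12*sqrt(2)*a - 6*sqrt(2)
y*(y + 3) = y^2 + 3*y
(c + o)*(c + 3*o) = c^2 + 4*c*o + 3*o^2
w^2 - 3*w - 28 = (w - 7)*(w + 4)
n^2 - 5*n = n*(n - 5)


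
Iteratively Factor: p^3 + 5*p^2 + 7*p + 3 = (p + 3)*(p^2 + 2*p + 1) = (p + 1)*(p + 3)*(p + 1)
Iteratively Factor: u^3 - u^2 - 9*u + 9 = (u - 1)*(u^2 - 9) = (u - 3)*(u - 1)*(u + 3)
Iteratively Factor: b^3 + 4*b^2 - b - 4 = (b - 1)*(b^2 + 5*b + 4) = (b - 1)*(b + 4)*(b + 1)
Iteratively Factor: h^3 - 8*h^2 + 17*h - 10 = (h - 5)*(h^2 - 3*h + 2) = (h - 5)*(h - 2)*(h - 1)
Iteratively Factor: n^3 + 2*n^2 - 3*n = (n - 1)*(n^2 + 3*n) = (n - 1)*(n + 3)*(n)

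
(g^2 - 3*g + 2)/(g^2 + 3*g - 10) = (g - 1)/(g + 5)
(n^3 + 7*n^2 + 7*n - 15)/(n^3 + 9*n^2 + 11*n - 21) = (n + 5)/(n + 7)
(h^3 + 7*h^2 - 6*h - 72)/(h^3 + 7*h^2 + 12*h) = (h^2 + 3*h - 18)/(h*(h + 3))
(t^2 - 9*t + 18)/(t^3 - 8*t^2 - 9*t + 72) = (t - 6)/(t^2 - 5*t - 24)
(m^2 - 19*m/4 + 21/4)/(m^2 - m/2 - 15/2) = (4*m - 7)/(2*(2*m + 5))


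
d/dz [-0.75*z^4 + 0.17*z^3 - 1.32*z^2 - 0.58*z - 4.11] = -3.0*z^3 + 0.51*z^2 - 2.64*z - 0.58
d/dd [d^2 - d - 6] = 2*d - 1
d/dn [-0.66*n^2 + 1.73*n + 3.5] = 1.73 - 1.32*n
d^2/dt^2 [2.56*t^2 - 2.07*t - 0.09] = 5.12000000000000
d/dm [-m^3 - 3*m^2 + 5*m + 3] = -3*m^2 - 6*m + 5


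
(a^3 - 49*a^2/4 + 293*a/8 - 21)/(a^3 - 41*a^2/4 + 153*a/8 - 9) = (2*a - 7)/(2*a - 3)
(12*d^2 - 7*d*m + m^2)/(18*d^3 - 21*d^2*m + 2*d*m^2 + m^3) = (4*d - m)/(6*d^2 - 5*d*m - m^2)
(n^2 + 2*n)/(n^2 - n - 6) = n/(n - 3)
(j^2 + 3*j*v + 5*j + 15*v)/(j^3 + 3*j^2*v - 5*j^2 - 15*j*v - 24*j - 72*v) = (j + 5)/(j^2 - 5*j - 24)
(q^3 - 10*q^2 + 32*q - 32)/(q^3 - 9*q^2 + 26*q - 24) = (q - 4)/(q - 3)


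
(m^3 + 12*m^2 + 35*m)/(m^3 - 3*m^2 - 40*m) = (m + 7)/(m - 8)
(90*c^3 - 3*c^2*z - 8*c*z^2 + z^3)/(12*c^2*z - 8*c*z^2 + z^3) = (-15*c^2 - 2*c*z + z^2)/(z*(-2*c + z))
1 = 1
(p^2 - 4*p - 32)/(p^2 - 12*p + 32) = (p + 4)/(p - 4)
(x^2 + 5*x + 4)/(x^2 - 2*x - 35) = (x^2 + 5*x + 4)/(x^2 - 2*x - 35)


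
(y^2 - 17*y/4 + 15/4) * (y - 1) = y^3 - 21*y^2/4 + 8*y - 15/4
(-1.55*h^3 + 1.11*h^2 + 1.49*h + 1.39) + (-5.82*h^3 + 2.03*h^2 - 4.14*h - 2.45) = -7.37*h^3 + 3.14*h^2 - 2.65*h - 1.06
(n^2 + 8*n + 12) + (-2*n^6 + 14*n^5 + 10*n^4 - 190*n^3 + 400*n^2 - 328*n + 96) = -2*n^6 + 14*n^5 + 10*n^4 - 190*n^3 + 401*n^2 - 320*n + 108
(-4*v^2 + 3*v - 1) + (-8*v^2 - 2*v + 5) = -12*v^2 + v + 4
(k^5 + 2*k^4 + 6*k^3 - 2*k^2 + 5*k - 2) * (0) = 0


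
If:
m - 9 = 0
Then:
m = 9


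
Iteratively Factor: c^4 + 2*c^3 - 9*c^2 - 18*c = (c + 3)*(c^3 - c^2 - 6*c) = (c - 3)*(c + 3)*(c^2 + 2*c) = (c - 3)*(c + 2)*(c + 3)*(c)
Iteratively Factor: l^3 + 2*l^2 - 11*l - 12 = (l + 1)*(l^2 + l - 12) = (l + 1)*(l + 4)*(l - 3)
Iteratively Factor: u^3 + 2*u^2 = (u)*(u^2 + 2*u) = u*(u + 2)*(u)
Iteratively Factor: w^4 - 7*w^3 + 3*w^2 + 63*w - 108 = (w - 3)*(w^3 - 4*w^2 - 9*w + 36) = (w - 4)*(w - 3)*(w^2 - 9) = (w - 4)*(w - 3)^2*(w + 3)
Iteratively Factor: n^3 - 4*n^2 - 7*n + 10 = (n - 5)*(n^2 + n - 2) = (n - 5)*(n + 2)*(n - 1)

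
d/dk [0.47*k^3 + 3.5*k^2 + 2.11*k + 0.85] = 1.41*k^2 + 7.0*k + 2.11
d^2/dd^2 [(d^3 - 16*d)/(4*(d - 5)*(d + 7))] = (23*d^3 - 210*d^2 + 1995*d - 1120)/(2*(d^6 + 6*d^5 - 93*d^4 - 412*d^3 + 3255*d^2 + 7350*d - 42875))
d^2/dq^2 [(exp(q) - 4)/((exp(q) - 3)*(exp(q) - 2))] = (exp(4*q) - 11*exp(3*q) + 24*exp(2*q) + 26*exp(q) - 84)*exp(q)/(exp(6*q) - 15*exp(5*q) + 93*exp(4*q) - 305*exp(3*q) + 558*exp(2*q) - 540*exp(q) + 216)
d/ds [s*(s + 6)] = 2*s + 6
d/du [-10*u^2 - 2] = -20*u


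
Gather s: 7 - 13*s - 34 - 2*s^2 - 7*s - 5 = -2*s^2 - 20*s - 32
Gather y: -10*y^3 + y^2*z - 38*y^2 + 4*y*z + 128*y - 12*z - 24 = -10*y^3 + y^2*(z - 38) + y*(4*z + 128) - 12*z - 24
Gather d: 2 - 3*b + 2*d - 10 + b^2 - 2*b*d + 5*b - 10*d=b^2 + 2*b + d*(-2*b - 8) - 8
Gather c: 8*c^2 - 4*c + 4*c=8*c^2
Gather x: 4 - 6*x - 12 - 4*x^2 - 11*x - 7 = -4*x^2 - 17*x - 15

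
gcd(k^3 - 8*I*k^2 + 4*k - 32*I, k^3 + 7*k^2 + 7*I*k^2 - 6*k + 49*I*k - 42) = 1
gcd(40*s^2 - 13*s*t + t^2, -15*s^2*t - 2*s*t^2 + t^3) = 5*s - t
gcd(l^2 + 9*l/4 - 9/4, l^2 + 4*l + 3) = l + 3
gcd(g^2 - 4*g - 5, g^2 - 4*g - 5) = g^2 - 4*g - 5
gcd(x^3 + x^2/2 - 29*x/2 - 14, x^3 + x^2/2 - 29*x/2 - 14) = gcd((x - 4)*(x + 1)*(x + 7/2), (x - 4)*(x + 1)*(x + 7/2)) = x^3 + x^2/2 - 29*x/2 - 14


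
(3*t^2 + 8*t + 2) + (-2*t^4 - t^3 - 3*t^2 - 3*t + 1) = -2*t^4 - t^3 + 5*t + 3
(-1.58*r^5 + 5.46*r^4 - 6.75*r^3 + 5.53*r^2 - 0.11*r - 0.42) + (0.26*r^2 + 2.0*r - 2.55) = -1.58*r^5 + 5.46*r^4 - 6.75*r^3 + 5.79*r^2 + 1.89*r - 2.97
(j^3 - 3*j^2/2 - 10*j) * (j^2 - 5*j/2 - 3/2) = j^5 - 4*j^4 - 31*j^3/4 + 109*j^2/4 + 15*j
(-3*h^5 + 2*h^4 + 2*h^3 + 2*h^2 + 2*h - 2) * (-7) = 21*h^5 - 14*h^4 - 14*h^3 - 14*h^2 - 14*h + 14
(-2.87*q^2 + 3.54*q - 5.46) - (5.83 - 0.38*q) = -2.87*q^2 + 3.92*q - 11.29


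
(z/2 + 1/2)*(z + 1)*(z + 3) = z^3/2 + 5*z^2/2 + 7*z/2 + 3/2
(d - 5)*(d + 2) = d^2 - 3*d - 10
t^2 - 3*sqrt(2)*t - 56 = (t - 7*sqrt(2))*(t + 4*sqrt(2))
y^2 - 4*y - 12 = (y - 6)*(y + 2)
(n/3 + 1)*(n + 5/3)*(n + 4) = n^3/3 + 26*n^2/9 + 71*n/9 + 20/3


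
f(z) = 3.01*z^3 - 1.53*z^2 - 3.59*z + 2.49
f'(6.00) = 303.13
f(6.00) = 576.03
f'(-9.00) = 755.38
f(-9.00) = -2283.42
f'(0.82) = -0.03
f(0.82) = 0.18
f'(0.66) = -1.68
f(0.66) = 0.32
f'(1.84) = 21.35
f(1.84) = 9.46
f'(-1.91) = 35.20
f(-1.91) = -17.21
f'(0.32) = -3.64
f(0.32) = 1.28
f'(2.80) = 58.64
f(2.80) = 46.52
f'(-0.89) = 6.29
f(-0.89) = 2.35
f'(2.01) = 26.74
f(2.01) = 13.54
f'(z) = 9.03*z^2 - 3.06*z - 3.59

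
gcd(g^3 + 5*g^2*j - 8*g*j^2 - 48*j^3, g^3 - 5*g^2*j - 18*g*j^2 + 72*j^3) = g^2 + g*j - 12*j^2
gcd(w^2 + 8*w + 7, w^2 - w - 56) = w + 7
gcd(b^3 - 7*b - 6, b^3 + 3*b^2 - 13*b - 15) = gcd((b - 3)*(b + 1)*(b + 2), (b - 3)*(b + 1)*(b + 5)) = b^2 - 2*b - 3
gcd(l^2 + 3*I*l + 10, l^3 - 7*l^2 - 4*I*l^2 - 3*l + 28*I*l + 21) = 1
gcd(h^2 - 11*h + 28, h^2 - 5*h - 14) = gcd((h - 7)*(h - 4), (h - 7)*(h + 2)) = h - 7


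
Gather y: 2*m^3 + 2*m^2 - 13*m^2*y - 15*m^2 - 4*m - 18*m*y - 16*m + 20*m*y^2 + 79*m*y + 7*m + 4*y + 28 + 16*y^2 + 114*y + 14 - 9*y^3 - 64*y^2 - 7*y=2*m^3 - 13*m^2 - 13*m - 9*y^3 + y^2*(20*m - 48) + y*(-13*m^2 + 61*m + 111) + 42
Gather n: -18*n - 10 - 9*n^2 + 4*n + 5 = -9*n^2 - 14*n - 5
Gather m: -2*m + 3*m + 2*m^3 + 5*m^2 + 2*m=2*m^3 + 5*m^2 + 3*m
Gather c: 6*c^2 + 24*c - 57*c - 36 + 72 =6*c^2 - 33*c + 36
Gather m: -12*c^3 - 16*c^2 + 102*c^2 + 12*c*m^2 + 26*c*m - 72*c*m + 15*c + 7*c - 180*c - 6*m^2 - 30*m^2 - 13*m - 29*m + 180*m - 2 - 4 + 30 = -12*c^3 + 86*c^2 - 158*c + m^2*(12*c - 36) + m*(138 - 46*c) + 24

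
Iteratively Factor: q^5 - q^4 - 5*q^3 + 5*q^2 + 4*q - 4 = (q - 1)*(q^4 - 5*q^2 + 4) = (q - 1)*(q + 1)*(q^3 - q^2 - 4*q + 4) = (q - 1)^2*(q + 1)*(q^2 - 4) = (q - 2)*(q - 1)^2*(q + 1)*(q + 2)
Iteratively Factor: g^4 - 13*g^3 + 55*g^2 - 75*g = (g - 5)*(g^3 - 8*g^2 + 15*g) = (g - 5)^2*(g^2 - 3*g) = g*(g - 5)^2*(g - 3)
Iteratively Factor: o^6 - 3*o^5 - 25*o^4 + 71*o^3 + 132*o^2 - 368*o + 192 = (o + 4)*(o^5 - 7*o^4 + 3*o^3 + 59*o^2 - 104*o + 48) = (o + 3)*(o + 4)*(o^4 - 10*o^3 + 33*o^2 - 40*o + 16) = (o - 1)*(o + 3)*(o + 4)*(o^3 - 9*o^2 + 24*o - 16) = (o - 4)*(o - 1)*(o + 3)*(o + 4)*(o^2 - 5*o + 4) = (o - 4)^2*(o - 1)*(o + 3)*(o + 4)*(o - 1)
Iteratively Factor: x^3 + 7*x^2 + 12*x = (x)*(x^2 + 7*x + 12) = x*(x + 3)*(x + 4)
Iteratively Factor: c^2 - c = (c)*(c - 1)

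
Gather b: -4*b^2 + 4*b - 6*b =-4*b^2 - 2*b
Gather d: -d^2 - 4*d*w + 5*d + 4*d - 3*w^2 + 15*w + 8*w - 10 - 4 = -d^2 + d*(9 - 4*w) - 3*w^2 + 23*w - 14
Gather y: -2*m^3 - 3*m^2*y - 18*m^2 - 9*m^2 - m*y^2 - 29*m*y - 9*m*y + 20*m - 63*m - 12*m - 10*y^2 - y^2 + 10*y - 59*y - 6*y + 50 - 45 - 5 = -2*m^3 - 27*m^2 - 55*m + y^2*(-m - 11) + y*(-3*m^2 - 38*m - 55)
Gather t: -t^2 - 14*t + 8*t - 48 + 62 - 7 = -t^2 - 6*t + 7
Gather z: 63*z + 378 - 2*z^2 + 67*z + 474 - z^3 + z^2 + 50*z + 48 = -z^3 - z^2 + 180*z + 900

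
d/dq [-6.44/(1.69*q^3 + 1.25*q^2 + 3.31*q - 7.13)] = (32.6508*q^2 + 16.1*q + 21.3164)/(1.69*q^3 + 1.25*q^2 + 3.31*q - 7.13)^2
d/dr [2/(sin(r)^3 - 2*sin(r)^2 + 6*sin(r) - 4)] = 2*(-3*sin(r)^2 + 4*sin(r) - 6)*cos(r)/(sin(r)^3 - 2*sin(r)^2 + 6*sin(r) - 4)^2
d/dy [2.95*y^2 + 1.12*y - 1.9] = 5.9*y + 1.12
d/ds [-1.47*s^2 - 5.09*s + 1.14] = -2.94*s - 5.09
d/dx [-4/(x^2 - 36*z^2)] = 8*x/(x^2 - 36*z^2)^2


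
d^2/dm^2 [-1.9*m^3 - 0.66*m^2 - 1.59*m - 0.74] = -11.4*m - 1.32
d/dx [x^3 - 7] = 3*x^2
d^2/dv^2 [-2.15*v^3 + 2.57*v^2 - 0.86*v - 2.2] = 5.14 - 12.9*v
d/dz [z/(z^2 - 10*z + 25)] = (-z - 5)/(z^3 - 15*z^2 + 75*z - 125)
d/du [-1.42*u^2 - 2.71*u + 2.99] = -2.84*u - 2.71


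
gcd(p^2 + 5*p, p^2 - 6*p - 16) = 1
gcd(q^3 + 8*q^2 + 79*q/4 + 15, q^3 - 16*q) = q + 4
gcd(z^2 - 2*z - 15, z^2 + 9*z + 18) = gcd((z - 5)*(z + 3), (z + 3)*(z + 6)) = z + 3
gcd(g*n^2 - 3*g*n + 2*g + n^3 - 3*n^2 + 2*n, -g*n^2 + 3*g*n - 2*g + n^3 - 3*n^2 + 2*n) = n^2 - 3*n + 2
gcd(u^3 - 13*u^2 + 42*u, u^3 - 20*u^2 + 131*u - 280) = u - 7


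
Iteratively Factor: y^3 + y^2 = (y)*(y^2 + y) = y*(y + 1)*(y)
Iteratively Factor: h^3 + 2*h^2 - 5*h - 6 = (h + 1)*(h^2 + h - 6) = (h - 2)*(h + 1)*(h + 3)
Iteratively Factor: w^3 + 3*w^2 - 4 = (w + 2)*(w^2 + w - 2) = (w + 2)^2*(w - 1)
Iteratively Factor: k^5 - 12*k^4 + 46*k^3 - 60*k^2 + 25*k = (k)*(k^4 - 12*k^3 + 46*k^2 - 60*k + 25) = k*(k - 5)*(k^3 - 7*k^2 + 11*k - 5) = k*(k - 5)*(k - 1)*(k^2 - 6*k + 5) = k*(k - 5)*(k - 1)^2*(k - 5)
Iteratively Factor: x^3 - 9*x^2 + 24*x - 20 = (x - 2)*(x^2 - 7*x + 10) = (x - 2)^2*(x - 5)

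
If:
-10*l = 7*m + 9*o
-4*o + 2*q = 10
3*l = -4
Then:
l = -4/3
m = 215/42 - 9*q/14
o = q/2 - 5/2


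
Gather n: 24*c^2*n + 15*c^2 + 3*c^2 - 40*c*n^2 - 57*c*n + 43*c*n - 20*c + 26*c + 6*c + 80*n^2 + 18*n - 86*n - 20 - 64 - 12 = 18*c^2 + 12*c + n^2*(80 - 40*c) + n*(24*c^2 - 14*c - 68) - 96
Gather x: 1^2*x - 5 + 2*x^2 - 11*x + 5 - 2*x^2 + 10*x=0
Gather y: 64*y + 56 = 64*y + 56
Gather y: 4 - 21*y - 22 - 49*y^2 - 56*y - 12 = -49*y^2 - 77*y - 30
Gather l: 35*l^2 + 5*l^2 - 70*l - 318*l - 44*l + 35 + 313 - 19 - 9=40*l^2 - 432*l + 320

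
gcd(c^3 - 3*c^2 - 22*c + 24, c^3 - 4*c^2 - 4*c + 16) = 1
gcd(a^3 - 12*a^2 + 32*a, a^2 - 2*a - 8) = a - 4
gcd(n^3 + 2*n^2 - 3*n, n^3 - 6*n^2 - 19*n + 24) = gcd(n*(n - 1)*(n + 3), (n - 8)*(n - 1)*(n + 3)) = n^2 + 2*n - 3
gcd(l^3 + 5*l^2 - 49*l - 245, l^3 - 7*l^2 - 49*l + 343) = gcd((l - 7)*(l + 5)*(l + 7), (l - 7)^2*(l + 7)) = l^2 - 49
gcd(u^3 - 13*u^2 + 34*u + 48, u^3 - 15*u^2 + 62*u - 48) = u^2 - 14*u + 48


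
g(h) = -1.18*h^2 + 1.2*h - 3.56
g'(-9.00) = 22.44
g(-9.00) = -109.94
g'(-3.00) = 8.28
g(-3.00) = -17.78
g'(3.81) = -7.79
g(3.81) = -16.12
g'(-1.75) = 5.33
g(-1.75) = -9.27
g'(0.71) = -0.48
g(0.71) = -3.30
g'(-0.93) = 3.39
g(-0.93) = -5.70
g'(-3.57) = 9.63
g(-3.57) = -22.88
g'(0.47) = 0.09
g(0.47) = -3.26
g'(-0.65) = 2.73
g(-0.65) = -4.84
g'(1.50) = -2.34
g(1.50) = -4.42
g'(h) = 1.2 - 2.36*h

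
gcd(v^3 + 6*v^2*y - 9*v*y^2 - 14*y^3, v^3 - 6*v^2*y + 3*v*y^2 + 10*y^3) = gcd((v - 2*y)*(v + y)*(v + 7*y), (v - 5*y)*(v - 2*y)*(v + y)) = -v^2 + v*y + 2*y^2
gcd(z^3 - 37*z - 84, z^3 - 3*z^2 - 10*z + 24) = z + 3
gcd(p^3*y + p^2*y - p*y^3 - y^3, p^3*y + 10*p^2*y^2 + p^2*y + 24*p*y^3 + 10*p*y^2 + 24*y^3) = p*y + y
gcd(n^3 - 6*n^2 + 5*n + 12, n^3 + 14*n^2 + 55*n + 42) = n + 1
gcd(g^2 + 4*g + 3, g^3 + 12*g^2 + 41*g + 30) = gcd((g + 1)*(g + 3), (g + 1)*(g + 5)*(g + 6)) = g + 1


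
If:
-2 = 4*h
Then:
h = -1/2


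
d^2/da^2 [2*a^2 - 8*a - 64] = 4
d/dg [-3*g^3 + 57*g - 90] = 57 - 9*g^2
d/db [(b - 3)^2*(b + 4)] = (b - 3)*(3*b + 5)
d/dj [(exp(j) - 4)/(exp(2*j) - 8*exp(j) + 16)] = -exp(j)/(exp(2*j) - 8*exp(j) + 16)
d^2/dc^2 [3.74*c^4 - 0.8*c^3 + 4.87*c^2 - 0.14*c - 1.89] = 44.88*c^2 - 4.8*c + 9.74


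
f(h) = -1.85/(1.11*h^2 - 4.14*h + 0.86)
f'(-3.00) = -0.04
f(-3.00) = -0.08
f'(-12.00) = -0.00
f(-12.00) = -0.01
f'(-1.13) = -0.25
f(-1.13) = -0.27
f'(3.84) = 4.59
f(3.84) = -1.39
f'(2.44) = 0.34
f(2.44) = 0.70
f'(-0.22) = -2.57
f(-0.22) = -1.01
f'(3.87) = 3.85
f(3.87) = -1.26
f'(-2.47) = -0.06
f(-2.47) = -0.10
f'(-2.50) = -0.05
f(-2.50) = -0.10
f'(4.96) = 0.22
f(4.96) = -0.24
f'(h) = -1.85*(4.14 - 2.22*h)/(1.11*h^2 - 4.14*h + 0.86)^2 = (4.107*h - 7.659)/(1.11*h^2 - 4.14*h + 0.86)^2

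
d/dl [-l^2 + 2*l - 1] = 2 - 2*l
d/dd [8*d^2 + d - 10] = 16*d + 1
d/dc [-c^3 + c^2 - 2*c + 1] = -3*c^2 + 2*c - 2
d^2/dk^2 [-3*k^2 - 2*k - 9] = -6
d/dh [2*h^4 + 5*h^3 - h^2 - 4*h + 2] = 8*h^3 + 15*h^2 - 2*h - 4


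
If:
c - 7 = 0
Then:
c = 7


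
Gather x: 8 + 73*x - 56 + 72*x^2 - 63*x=72*x^2 + 10*x - 48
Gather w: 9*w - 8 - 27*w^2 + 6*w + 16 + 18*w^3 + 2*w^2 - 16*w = 18*w^3 - 25*w^2 - w + 8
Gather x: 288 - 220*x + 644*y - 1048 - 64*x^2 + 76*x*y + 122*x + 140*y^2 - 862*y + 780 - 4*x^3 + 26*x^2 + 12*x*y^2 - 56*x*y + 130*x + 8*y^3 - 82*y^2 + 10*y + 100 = -4*x^3 - 38*x^2 + x*(12*y^2 + 20*y + 32) + 8*y^3 + 58*y^2 - 208*y + 120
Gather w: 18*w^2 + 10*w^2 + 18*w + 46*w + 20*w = 28*w^2 + 84*w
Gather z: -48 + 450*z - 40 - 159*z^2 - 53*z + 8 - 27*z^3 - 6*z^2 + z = -27*z^3 - 165*z^2 + 398*z - 80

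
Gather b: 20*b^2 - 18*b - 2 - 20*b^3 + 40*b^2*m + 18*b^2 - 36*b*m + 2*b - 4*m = -20*b^3 + b^2*(40*m + 38) + b*(-36*m - 16) - 4*m - 2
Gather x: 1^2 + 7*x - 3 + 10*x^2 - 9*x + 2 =10*x^2 - 2*x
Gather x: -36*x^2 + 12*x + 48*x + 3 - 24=-36*x^2 + 60*x - 21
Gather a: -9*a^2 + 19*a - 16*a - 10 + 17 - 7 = -9*a^2 + 3*a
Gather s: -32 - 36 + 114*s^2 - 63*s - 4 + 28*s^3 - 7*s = 28*s^3 + 114*s^2 - 70*s - 72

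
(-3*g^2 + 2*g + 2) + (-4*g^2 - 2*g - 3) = -7*g^2 - 1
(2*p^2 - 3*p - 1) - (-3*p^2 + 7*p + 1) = 5*p^2 - 10*p - 2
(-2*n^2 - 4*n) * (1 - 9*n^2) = 18*n^4 + 36*n^3 - 2*n^2 - 4*n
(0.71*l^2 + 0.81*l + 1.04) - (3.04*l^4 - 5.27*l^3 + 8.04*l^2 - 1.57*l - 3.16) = -3.04*l^4 + 5.27*l^3 - 7.33*l^2 + 2.38*l + 4.2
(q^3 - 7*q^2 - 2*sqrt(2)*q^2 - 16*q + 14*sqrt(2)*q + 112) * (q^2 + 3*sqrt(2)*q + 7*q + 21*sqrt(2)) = q^5 + sqrt(2)*q^4 - 77*q^3 - 97*sqrt(2)*q^2 + 1372*q + 2352*sqrt(2)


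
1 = 1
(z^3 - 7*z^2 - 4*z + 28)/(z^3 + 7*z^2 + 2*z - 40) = (z^2 - 5*z - 14)/(z^2 + 9*z + 20)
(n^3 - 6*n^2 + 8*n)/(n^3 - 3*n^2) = (n^2 - 6*n + 8)/(n*(n - 3))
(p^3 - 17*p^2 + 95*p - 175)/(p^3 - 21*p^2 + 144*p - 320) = (p^2 - 12*p + 35)/(p^2 - 16*p + 64)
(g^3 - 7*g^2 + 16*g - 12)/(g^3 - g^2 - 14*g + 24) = (g - 2)/(g + 4)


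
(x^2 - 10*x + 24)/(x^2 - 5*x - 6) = (x - 4)/(x + 1)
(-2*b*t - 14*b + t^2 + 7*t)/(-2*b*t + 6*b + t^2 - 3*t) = (t + 7)/(t - 3)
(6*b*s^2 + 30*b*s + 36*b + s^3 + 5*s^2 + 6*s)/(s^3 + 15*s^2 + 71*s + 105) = (6*b*s + 12*b + s^2 + 2*s)/(s^2 + 12*s + 35)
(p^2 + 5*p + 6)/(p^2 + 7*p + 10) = (p + 3)/(p + 5)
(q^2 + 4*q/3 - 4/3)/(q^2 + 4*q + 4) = (q - 2/3)/(q + 2)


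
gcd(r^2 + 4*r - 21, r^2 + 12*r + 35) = r + 7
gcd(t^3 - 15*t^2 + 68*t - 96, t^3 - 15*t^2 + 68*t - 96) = t^3 - 15*t^2 + 68*t - 96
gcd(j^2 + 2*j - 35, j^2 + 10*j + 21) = j + 7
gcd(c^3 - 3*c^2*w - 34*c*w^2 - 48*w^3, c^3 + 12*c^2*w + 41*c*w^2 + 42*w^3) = c^2 + 5*c*w + 6*w^2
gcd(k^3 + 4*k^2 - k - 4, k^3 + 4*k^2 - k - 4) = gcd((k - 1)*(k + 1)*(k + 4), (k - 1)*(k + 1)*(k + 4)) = k^3 + 4*k^2 - k - 4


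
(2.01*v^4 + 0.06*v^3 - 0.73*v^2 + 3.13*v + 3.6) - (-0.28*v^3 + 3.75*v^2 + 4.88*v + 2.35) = 2.01*v^4 + 0.34*v^3 - 4.48*v^2 - 1.75*v + 1.25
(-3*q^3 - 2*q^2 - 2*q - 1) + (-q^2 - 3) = -3*q^3 - 3*q^2 - 2*q - 4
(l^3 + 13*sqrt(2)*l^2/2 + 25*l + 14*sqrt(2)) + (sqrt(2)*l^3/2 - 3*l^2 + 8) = sqrt(2)*l^3/2 + l^3 - 3*l^2 + 13*sqrt(2)*l^2/2 + 25*l + 8 + 14*sqrt(2)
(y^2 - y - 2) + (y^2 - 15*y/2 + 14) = 2*y^2 - 17*y/2 + 12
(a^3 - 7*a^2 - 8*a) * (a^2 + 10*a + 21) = a^5 + 3*a^4 - 57*a^3 - 227*a^2 - 168*a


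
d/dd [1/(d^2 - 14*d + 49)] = 2*(7 - d)/(d^2 - 14*d + 49)^2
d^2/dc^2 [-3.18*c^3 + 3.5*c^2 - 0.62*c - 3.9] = 7.0 - 19.08*c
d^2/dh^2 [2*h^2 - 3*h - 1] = 4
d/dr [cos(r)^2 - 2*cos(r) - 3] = 2*(1 - cos(r))*sin(r)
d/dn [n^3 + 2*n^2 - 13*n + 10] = 3*n^2 + 4*n - 13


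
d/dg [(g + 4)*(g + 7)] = 2*g + 11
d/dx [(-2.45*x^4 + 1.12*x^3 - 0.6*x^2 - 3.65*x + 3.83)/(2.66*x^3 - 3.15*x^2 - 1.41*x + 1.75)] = (-6.517*x^6 + 15.435*x^5 + 8.4315*x^4 - 0.8904*x^3 - 35.3349*x^2 + 22.029*x - 0.987200000000001)/(7.0756*x^6 - 16.758*x^5 + 2.4213*x^4 + 18.193*x^3 - 9.0369*x^2 - 4.935*x + 3.0625)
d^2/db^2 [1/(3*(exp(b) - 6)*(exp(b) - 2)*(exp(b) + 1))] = (9*exp(5*b) - 77*exp(4*b) + 204*exp(3*b) - 192*exp(2*b) + 352*exp(b) - 48)*exp(b)/(3*(exp(9*b) - 21*exp(8*b) + 159*exp(7*b) - 475*exp(6*b) + 132*exp(5*b) + 1716*exp(4*b) - 1520*exp(3*b) - 2448*exp(2*b) + 1728*exp(b) + 1728))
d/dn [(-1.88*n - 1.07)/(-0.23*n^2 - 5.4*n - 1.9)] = (0.4324*n^2 + 10.152*n - (0.46*n + 5.4)*(1.88*n + 1.07) + 3.572)/(0.23*n^2 + 5.4*n + 1.9)^2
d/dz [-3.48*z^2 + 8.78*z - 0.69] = 8.78 - 6.96*z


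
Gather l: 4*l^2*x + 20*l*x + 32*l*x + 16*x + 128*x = 4*l^2*x + 52*l*x + 144*x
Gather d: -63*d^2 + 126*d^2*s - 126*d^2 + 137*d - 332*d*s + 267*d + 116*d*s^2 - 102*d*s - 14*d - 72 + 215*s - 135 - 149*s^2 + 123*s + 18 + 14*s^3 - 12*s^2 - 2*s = d^2*(126*s - 189) + d*(116*s^2 - 434*s + 390) + 14*s^3 - 161*s^2 + 336*s - 189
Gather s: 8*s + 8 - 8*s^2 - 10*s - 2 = -8*s^2 - 2*s + 6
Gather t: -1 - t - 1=-t - 2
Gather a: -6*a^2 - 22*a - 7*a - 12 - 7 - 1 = -6*a^2 - 29*a - 20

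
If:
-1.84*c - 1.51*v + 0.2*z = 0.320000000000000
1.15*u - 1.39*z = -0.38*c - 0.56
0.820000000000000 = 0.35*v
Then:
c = 0.108695652173913*z - 2.09658385093168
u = 1.17277882797732*z + 0.20582770726438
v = 2.34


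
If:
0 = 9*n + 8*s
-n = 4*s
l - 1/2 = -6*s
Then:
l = 1/2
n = 0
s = 0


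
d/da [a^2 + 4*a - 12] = 2*a + 4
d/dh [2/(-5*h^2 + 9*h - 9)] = 2*(10*h - 9)/(5*h^2 - 9*h + 9)^2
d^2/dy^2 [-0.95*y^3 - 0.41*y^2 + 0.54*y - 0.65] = -5.7*y - 0.82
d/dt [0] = 0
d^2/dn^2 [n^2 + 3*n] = 2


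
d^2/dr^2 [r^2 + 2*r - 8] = 2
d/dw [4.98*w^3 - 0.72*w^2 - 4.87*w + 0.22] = 14.94*w^2 - 1.44*w - 4.87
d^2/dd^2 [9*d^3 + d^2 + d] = 54*d + 2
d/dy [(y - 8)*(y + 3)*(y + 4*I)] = 3*y^2 + y*(-10 + 8*I) - 24 - 20*I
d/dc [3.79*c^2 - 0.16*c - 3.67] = 7.58*c - 0.16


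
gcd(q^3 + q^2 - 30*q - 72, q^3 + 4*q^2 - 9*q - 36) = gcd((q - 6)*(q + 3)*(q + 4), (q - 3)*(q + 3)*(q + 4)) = q^2 + 7*q + 12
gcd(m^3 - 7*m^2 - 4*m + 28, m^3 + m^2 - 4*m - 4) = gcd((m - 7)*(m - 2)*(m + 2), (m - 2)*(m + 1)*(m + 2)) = m^2 - 4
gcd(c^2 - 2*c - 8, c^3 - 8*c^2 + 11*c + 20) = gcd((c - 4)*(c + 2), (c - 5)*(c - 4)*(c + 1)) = c - 4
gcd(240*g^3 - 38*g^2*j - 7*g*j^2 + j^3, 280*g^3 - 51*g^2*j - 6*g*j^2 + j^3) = 40*g^2 - 13*g*j + j^2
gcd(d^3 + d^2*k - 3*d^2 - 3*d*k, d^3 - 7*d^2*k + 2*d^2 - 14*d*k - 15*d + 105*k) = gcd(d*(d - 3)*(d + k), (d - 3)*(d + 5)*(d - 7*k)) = d - 3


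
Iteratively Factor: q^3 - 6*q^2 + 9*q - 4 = (q - 4)*(q^2 - 2*q + 1) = (q - 4)*(q - 1)*(q - 1)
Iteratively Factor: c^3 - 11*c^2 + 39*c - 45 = (c - 5)*(c^2 - 6*c + 9) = (c - 5)*(c - 3)*(c - 3)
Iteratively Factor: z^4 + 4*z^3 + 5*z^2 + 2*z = (z + 1)*(z^3 + 3*z^2 + 2*z) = (z + 1)*(z + 2)*(z^2 + z) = z*(z + 1)*(z + 2)*(z + 1)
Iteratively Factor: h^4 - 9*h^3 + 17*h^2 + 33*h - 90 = (h - 5)*(h^3 - 4*h^2 - 3*h + 18) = (h - 5)*(h - 3)*(h^2 - h - 6) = (h - 5)*(h - 3)^2*(h + 2)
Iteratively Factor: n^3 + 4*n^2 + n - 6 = (n - 1)*(n^2 + 5*n + 6) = (n - 1)*(n + 2)*(n + 3)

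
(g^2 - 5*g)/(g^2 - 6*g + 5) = g/(g - 1)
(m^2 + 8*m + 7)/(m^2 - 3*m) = (m^2 + 8*m + 7)/(m*(m - 3))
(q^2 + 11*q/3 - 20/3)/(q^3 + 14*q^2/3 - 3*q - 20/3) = 1/(q + 1)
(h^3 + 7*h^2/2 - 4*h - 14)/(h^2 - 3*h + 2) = (h^2 + 11*h/2 + 7)/(h - 1)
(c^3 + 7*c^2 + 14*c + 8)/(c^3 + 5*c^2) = (c^3 + 7*c^2 + 14*c + 8)/(c^2*(c + 5))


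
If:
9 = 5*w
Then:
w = 9/5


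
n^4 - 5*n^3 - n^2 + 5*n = n*(n - 5)*(n - 1)*(n + 1)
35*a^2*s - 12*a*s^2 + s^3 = s*(-7*a + s)*(-5*a + s)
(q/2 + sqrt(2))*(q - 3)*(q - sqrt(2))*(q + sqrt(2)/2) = q^4/2 - 3*q^3/2 + 3*sqrt(2)*q^3/4 - 9*sqrt(2)*q^2/4 - 3*q^2/2 - sqrt(2)*q + 9*q/2 + 3*sqrt(2)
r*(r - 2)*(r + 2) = r^3 - 4*r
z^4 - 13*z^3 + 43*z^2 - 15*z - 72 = (z - 8)*(z - 3)^2*(z + 1)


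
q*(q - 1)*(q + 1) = q^3 - q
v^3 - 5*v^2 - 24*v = v*(v - 8)*(v + 3)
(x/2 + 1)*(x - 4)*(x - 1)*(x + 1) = x^4/2 - x^3 - 9*x^2/2 + x + 4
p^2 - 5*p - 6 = (p - 6)*(p + 1)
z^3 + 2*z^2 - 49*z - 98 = (z - 7)*(z + 2)*(z + 7)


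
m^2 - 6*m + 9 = (m - 3)^2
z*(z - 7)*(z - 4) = z^3 - 11*z^2 + 28*z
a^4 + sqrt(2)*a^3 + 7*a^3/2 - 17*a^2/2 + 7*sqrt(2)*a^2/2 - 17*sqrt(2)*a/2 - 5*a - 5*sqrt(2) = (a - 2)*(a + 1/2)*(a + 5)*(a + sqrt(2))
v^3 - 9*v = v*(v - 3)*(v + 3)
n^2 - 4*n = n*(n - 4)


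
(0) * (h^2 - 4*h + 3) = 0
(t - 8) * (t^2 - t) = t^3 - 9*t^2 + 8*t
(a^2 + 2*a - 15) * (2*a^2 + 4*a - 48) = 2*a^4 + 8*a^3 - 70*a^2 - 156*a + 720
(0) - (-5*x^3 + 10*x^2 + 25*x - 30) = 5*x^3 - 10*x^2 - 25*x + 30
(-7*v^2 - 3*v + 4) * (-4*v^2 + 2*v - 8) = 28*v^4 - 2*v^3 + 34*v^2 + 32*v - 32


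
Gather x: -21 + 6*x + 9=6*x - 12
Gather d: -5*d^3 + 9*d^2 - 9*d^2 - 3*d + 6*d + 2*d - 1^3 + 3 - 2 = -5*d^3 + 5*d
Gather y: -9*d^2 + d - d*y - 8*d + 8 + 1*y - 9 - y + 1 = -9*d^2 - d*y - 7*d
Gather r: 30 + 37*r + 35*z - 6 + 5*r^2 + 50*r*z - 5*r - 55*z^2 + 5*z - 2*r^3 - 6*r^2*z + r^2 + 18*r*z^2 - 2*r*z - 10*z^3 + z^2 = -2*r^3 + r^2*(6 - 6*z) + r*(18*z^2 + 48*z + 32) - 10*z^3 - 54*z^2 + 40*z + 24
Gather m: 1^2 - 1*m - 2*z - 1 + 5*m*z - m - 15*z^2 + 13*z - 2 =m*(5*z - 2) - 15*z^2 + 11*z - 2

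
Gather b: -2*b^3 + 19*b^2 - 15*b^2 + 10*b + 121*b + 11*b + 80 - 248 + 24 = -2*b^3 + 4*b^2 + 142*b - 144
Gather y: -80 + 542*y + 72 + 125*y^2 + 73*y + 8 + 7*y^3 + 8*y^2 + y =7*y^3 + 133*y^2 + 616*y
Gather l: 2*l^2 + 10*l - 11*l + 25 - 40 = 2*l^2 - l - 15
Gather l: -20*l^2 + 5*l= -20*l^2 + 5*l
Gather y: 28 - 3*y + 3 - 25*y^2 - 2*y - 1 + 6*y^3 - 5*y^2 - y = 6*y^3 - 30*y^2 - 6*y + 30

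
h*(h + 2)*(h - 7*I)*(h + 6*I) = h^4 + 2*h^3 - I*h^3 + 42*h^2 - 2*I*h^2 + 84*h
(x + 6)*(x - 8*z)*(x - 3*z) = x^3 - 11*x^2*z + 6*x^2 + 24*x*z^2 - 66*x*z + 144*z^2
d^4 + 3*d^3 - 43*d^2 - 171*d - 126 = (d - 7)*(d + 1)*(d + 3)*(d + 6)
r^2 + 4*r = r*(r + 4)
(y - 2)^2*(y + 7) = y^3 + 3*y^2 - 24*y + 28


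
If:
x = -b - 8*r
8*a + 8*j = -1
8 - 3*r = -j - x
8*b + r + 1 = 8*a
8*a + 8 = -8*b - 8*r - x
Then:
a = -4511/10552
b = -863/1319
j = 399/1319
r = 1074/1319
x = -7729/1319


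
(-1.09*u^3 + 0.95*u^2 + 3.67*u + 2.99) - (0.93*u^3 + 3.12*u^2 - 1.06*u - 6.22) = -2.02*u^3 - 2.17*u^2 + 4.73*u + 9.21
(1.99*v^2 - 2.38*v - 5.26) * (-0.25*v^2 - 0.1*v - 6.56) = -0.4975*v^4 + 0.396*v^3 - 11.5014*v^2 + 16.1388*v + 34.5056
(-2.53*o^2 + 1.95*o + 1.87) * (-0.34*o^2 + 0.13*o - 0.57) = 0.8602*o^4 - 0.9919*o^3 + 1.0598*o^2 - 0.8684*o - 1.0659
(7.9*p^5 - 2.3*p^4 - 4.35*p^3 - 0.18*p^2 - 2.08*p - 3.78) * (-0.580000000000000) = -4.582*p^5 + 1.334*p^4 + 2.523*p^3 + 0.1044*p^2 + 1.2064*p + 2.1924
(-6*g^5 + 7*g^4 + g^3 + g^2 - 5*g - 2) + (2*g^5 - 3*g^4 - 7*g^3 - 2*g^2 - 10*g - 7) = -4*g^5 + 4*g^4 - 6*g^3 - g^2 - 15*g - 9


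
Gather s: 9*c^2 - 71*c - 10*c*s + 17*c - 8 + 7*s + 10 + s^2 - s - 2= 9*c^2 - 54*c + s^2 + s*(6 - 10*c)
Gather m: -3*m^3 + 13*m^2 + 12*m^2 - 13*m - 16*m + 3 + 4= -3*m^3 + 25*m^2 - 29*m + 7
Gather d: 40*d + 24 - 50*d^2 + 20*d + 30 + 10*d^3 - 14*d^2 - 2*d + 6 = 10*d^3 - 64*d^2 + 58*d + 60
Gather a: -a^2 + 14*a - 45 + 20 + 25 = -a^2 + 14*a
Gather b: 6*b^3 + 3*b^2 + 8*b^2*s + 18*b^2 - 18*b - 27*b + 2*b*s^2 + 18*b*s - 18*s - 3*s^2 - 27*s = 6*b^3 + b^2*(8*s + 21) + b*(2*s^2 + 18*s - 45) - 3*s^2 - 45*s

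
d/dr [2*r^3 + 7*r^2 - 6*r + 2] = 6*r^2 + 14*r - 6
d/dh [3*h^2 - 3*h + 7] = 6*h - 3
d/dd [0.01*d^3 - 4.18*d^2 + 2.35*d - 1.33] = 0.03*d^2 - 8.36*d + 2.35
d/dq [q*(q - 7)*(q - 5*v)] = 3*q^2 - 10*q*v - 14*q + 35*v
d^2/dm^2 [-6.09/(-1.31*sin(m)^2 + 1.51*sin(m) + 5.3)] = (41.804196*sin(m)^4 - 36.139887*sin(m)^3 + 120.310995*sin(m)^2 + 23.541504*sin(m) - 112.337358)/(-1.31*sin(m)^2 + 1.51*sin(m) + 5.3)^3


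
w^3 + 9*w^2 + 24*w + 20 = (w + 2)^2*(w + 5)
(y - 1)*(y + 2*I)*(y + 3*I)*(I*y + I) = I*y^4 - 5*y^3 - 7*I*y^2 + 5*y + 6*I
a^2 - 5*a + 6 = (a - 3)*(a - 2)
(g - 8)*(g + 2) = g^2 - 6*g - 16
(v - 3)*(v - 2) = v^2 - 5*v + 6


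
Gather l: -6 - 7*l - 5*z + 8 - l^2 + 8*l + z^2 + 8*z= -l^2 + l + z^2 + 3*z + 2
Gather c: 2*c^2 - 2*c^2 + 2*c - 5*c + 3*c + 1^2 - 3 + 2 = 0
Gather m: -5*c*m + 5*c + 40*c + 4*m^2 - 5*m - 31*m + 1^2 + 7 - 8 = 45*c + 4*m^2 + m*(-5*c - 36)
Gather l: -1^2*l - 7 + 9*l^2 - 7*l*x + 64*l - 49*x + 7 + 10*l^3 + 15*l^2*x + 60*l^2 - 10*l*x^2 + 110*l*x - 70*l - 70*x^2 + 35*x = 10*l^3 + l^2*(15*x + 69) + l*(-10*x^2 + 103*x - 7) - 70*x^2 - 14*x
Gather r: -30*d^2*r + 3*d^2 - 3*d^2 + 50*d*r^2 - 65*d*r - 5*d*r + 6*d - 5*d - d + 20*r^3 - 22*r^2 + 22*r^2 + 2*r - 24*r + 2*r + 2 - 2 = 50*d*r^2 + 20*r^3 + r*(-30*d^2 - 70*d - 20)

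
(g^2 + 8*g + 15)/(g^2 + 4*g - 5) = (g + 3)/(g - 1)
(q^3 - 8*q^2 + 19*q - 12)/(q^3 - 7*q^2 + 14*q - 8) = (q - 3)/(q - 2)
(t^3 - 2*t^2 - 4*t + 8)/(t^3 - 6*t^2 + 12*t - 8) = (t + 2)/(t - 2)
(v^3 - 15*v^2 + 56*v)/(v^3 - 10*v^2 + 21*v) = (v - 8)/(v - 3)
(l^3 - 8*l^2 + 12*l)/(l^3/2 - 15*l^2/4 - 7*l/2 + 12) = 4*l*(l^2 - 8*l + 12)/(2*l^3 - 15*l^2 - 14*l + 48)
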